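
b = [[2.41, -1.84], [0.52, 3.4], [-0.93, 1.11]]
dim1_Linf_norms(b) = [2.41, 3.4, 1.11]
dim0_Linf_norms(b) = [2.41, 3.4]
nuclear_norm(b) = 6.56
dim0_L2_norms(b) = [2.64, 4.02]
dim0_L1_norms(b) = [3.86, 6.35]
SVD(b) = [[0.61,0.7], [-0.73,0.68], [-0.32,-0.21]] @ diag([4.180490315022452, 2.375836847513624]) @ [[0.33, -0.94], [0.94, 0.33]]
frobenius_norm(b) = 4.81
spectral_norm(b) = 4.18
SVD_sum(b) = [[0.84, -2.39], [-1.01, 2.86], [-0.45, 1.28]] + [[1.57, 0.55],[1.53, 0.54],[-0.48, -0.17]]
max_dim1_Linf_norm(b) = 3.4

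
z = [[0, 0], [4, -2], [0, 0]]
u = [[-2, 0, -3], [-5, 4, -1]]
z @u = [[0, 0, 0], [2, -8, -10], [0, 0, 0]]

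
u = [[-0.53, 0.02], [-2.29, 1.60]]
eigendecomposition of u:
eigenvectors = [[-0.68, -0.01], [-0.74, -1.00]]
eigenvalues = [-0.51, 1.58]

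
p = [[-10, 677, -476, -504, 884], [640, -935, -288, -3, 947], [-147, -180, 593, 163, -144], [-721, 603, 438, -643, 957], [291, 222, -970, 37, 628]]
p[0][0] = -10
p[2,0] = -147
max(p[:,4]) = 957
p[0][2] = -476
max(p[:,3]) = 163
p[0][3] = -504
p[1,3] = -3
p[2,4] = -144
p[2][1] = -180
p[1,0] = 640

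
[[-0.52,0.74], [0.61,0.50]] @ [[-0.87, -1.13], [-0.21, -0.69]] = [[0.30, 0.08], [-0.64, -1.03]]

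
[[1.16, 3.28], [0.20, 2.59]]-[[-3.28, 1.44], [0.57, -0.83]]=[[4.44, 1.84],[-0.37, 3.42]]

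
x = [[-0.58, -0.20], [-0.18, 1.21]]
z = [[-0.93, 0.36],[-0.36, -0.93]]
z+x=[[-1.51, 0.16], [-0.54, 0.28]]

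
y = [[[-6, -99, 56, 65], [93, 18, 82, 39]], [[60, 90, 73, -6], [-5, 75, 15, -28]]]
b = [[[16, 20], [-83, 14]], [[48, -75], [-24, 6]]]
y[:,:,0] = [[-6, 93], [60, -5]]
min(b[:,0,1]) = -75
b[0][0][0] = 16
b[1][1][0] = -24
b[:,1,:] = [[-83, 14], [-24, 6]]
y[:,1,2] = [82, 15]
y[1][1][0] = -5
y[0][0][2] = 56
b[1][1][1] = 6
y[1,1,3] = -28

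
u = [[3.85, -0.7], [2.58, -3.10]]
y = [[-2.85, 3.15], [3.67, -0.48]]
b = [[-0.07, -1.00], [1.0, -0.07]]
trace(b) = -0.14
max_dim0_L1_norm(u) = 6.43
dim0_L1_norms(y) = [6.52, 3.63]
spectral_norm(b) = 1.00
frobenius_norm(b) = 1.42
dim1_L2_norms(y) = [4.25, 3.7]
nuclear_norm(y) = 7.22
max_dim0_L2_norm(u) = 4.63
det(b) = 1.00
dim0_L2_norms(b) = [1.0, 1.0]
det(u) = -10.13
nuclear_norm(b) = 2.00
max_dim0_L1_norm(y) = 6.52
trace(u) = 0.75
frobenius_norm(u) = 5.62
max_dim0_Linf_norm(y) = 3.67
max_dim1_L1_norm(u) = 5.68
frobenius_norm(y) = 5.63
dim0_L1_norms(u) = [6.43, 3.8]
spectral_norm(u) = 5.28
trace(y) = -3.33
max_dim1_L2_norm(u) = 4.03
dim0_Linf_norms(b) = [1.0, 1.0]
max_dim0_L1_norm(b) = 1.07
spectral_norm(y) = 5.30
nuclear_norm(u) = 7.20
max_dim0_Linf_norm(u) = 3.85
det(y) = -10.19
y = b @ u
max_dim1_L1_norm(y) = 6.0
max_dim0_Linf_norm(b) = 1.0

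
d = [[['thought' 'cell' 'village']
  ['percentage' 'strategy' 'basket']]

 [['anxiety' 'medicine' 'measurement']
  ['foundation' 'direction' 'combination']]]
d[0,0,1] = 'cell'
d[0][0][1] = 'cell'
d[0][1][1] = 'strategy'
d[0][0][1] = 'cell'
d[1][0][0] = 'anxiety'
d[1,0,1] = 'medicine'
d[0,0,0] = 'thought'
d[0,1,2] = 'basket'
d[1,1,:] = ['foundation', 'direction', 'combination']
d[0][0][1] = 'cell'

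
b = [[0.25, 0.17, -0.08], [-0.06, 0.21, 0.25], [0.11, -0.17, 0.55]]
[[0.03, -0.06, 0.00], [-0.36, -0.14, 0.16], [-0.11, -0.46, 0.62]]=b @[[0.54, -0.51, 0.48], [-0.87, 0.06, -0.23], [-0.57, -0.72, 0.96]]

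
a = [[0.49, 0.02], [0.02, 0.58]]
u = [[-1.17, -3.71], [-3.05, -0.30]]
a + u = [[-0.68, -3.69], [-3.03, 0.28]]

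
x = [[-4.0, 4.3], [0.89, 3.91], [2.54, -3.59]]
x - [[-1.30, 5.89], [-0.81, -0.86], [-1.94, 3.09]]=[[-2.7, -1.59], [1.7, 4.77], [4.48, -6.68]]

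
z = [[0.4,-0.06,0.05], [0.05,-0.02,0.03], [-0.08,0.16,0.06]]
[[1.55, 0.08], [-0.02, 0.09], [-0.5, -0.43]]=z @[[5.17, -0.51],[2.32, -3.51],[-7.61, 1.52]]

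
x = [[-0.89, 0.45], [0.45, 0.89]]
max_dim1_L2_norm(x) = 1.0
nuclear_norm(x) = 1.99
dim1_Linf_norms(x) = [0.89, 0.89]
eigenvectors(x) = [[-0.97,  -0.23], [0.23,  -0.97]]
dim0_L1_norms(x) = [1.34, 1.34]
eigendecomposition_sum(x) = [[-0.94,0.22], [0.22,-0.05]] + [[0.05, 0.22], [0.22, 0.94]]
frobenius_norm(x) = 1.41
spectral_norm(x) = 1.00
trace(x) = 0.00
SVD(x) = [[-0.89,0.45], [0.45,0.89]] @ diag([0.997296345125159, 0.9972963451251589]) @ [[1.00, 0.0], [0.0, 1.00]]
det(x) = -0.99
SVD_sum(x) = [[-0.89, 0.00],  [0.45, 0.0]] + [[0.0,0.45],[0.0,0.89]]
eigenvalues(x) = [-1.0, 1.0]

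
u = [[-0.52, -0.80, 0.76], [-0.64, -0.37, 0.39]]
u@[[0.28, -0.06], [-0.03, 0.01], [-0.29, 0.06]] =[[-0.34, 0.07], [-0.28, 0.06]]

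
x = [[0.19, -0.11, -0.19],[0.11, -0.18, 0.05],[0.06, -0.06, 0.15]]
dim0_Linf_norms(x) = [0.19, 0.18, 0.19]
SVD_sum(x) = [[0.19, -0.16, -0.11], [0.11, -0.1, -0.07], [0.01, -0.01, -0.01]] + [[-0.01,0.04,-0.08], [0.02,-0.06,0.12], [0.02,-0.07,0.15]] + [[0.01,0.01,0.00], [-0.02,-0.02,-0.01], [0.03,0.02,0.01]]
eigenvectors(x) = [[0.39+0.00j, (0.88+0j), 0.88-0.00j], [0.92+0.00j, 0.26-0.14j, 0.26+0.14j], [(0.11+0j), (0.06-0.37j), 0.06+0.37j]]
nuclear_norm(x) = 0.61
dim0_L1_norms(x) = [0.36, 0.35, 0.39]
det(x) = -0.00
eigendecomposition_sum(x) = [[(0.02-0j), -0.06+0.00j, 0.02+0.00j],[(0.04-0j), -0.15+0.00j, 0.06+0.00j],[0.01-0.00j, (-0.02+0j), (0.01+0j)]] + [[0.09+0.05j, (-0.02-0.04j), -0.11+0.18j], [0.03+0.00j, (-0.01-0.01j), -0.00+0.07j], [(0.03-0.03j), -0.02+0.01j, (0.07+0.06j)]] + [[(0.09-0.05j), (-0.02+0.04j), (-0.11-0.18j)], [(0.03-0j), (-0.01+0.01j), -0.00-0.07j], [0.03+0.03j, -0.02-0.01j, 0.07-0.06j]]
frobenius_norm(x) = 0.40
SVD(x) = [[-0.86,-0.39,-0.33], [-0.51,0.59,0.63], [-0.05,0.71,-0.7]] @ diag([0.3196217798815574, 0.2371300576523747, 0.05110042644760235]) @ [[-0.7, 0.59, 0.41], [0.14, -0.45, 0.88], [-0.7, -0.67, -0.23]]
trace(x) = 0.16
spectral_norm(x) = 0.32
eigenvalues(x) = [(-0.13+0j), (0.14+0.1j), (0.14-0.1j)]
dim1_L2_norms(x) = [0.29, 0.22, 0.17]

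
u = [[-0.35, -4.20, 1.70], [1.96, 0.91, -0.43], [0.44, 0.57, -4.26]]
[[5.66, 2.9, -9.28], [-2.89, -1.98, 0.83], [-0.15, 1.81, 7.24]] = u @ [[-0.89, -0.74, -0.68], [-1.37, -0.88, 1.64], [-0.24, -0.62, -1.55]]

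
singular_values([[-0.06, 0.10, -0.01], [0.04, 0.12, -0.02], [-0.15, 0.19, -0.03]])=[0.28, 0.1, 0.01]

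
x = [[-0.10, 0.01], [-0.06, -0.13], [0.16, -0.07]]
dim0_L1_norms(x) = [0.32, 0.21]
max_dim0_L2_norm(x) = 0.2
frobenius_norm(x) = 0.25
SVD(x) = [[-0.5, -0.09], [-0.14, -0.97], [0.86, -0.21]] @ diag([0.20063590623302183, 0.14437878351771105]) @ [[0.97, -0.23],[0.23, 0.97]]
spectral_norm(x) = 0.20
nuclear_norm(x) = 0.35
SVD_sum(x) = [[-0.1, 0.02], [-0.03, 0.01], [0.17, -0.04]] + [[-0.0, -0.01], [-0.03, -0.14], [-0.01, -0.03]]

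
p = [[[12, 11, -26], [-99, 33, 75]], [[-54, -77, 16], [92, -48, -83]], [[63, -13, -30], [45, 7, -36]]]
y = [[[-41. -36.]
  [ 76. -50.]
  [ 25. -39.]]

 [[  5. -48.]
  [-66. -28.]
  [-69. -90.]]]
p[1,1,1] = -48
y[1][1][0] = -66.0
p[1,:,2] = [16, -83]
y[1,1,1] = -28.0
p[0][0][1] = 11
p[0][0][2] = -26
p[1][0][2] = 16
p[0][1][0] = -99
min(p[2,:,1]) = -13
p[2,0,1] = -13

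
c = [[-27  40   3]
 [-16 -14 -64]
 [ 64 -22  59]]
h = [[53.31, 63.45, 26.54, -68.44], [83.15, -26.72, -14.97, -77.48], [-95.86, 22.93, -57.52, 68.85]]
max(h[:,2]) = 26.54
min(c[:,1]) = -22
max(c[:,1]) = 40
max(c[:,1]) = 40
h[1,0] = 83.15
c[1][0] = -16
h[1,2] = -14.97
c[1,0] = -16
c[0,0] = -27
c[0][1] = 40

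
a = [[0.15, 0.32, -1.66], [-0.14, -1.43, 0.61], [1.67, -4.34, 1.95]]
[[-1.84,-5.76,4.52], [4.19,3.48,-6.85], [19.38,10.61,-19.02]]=a @ [[3.14, -0.13, 0.93],[-2.88, -1.03, 3.89],[0.84, 3.26, -1.89]]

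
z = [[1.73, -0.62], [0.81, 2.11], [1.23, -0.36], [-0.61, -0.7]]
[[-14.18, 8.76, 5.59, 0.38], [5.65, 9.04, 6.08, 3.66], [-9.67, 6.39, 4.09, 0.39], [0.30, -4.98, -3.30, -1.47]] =z @ [[-6.36, 5.8, 3.75, 0.74],  [5.12, 2.06, 1.44, 1.45]]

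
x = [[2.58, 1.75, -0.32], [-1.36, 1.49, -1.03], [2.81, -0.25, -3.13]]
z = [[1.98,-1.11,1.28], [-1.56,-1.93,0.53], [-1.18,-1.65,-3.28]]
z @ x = [[10.21, 1.49, -3.5], [0.09, -5.74, 0.83], [-10.02, -3.7, 12.34]]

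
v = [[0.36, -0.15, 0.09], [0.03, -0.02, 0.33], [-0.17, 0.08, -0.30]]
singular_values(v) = [0.55, 0.31, 0.0]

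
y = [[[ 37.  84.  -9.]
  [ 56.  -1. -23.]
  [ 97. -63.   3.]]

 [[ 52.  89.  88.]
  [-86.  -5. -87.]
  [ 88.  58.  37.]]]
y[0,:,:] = [[37.0, 84.0, -9.0], [56.0, -1.0, -23.0], [97.0, -63.0, 3.0]]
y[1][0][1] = 89.0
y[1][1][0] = -86.0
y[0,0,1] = 84.0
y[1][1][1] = -5.0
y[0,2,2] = 3.0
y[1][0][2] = 88.0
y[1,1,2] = -87.0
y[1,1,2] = -87.0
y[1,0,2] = 88.0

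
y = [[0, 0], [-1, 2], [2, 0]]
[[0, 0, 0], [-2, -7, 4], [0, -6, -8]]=y@[[0, -3, -4], [-1, -5, 0]]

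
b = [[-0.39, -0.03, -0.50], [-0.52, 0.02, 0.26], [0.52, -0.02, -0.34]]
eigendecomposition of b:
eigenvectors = [[(-0.04+0.57j), (-0.04-0.57j), (-0+0j)], [(-0.55+0.06j), (-0.55-0.06j), 1.00+0.00j], [(0.6+0j), (0.6-0j), -0.06+0.00j]]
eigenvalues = [(-0.36+0.49j), (-0.36-0.49j), (0.01+0j)]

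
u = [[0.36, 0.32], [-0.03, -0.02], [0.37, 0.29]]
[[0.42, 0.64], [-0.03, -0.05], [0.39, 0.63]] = u @ [[0.24,1.13], [1.03,0.72]]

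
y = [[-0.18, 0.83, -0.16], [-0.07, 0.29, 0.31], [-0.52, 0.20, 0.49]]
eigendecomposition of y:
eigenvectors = [[0.84+0.00j, (-0.13+0.5j), (-0.13-0.5j)],[-0.14+0.00j, -0.41+0.37j, -0.41-0.37j],[(0.52+0j), -0.66+0.00j, -0.66-0.00j]]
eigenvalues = [(-0.42+0j), (0.51+0.28j), (0.51-0.28j)]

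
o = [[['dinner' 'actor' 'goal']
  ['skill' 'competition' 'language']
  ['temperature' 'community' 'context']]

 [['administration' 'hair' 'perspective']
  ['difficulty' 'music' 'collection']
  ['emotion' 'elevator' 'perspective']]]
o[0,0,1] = 'actor'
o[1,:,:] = [['administration', 'hair', 'perspective'], ['difficulty', 'music', 'collection'], ['emotion', 'elevator', 'perspective']]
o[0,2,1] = 'community'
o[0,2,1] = 'community'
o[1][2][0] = 'emotion'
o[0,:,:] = [['dinner', 'actor', 'goal'], ['skill', 'competition', 'language'], ['temperature', 'community', 'context']]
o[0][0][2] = 'goal'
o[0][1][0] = 'skill'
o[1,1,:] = ['difficulty', 'music', 'collection']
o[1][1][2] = 'collection'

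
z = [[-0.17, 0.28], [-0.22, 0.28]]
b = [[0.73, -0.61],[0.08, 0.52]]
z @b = [[-0.10, 0.25], [-0.14, 0.28]]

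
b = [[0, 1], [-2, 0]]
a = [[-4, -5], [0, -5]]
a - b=[[-4, -6], [2, -5]]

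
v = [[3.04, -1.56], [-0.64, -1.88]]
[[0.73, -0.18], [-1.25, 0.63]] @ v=[[2.33, -0.80], [-4.2, 0.77]]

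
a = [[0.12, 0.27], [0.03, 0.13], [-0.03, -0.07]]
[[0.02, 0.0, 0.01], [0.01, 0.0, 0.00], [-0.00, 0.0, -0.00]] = a @ [[-0.01,  -0.00,  -0.0],[0.06,  0.0,  0.02]]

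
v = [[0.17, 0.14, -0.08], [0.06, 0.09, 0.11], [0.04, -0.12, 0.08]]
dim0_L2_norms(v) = [0.18, 0.21, 0.16]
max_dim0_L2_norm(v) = 0.21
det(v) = 0.00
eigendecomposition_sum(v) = [[0.17+0.00j, (0.15-0j), 0.02+0.00j], [0.07+0.00j, 0.06-0.00j, 0.01+0.00j], [-0.01+0.00j, -0.01+0.00j, (-0+0j)]] + [[0.00+0.02j, -0.01-0.05j, -0.05+0.02j],[(-0-0.02j), 0.01+0.05j, 0.05-0.03j],[(0.02-0.01j), (-0.06+0.03j), (0.04+0.06j)]] + [[0.00-0.02j, (-0.01+0.05j), (-0.05-0.02j)], [(-0+0.02j), 0.01-0.05j, (0.05+0.03j)], [(0.02+0.01j), -0.06-0.03j, 0.04-0.06j]]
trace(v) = 0.34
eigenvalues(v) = [(0.23+0j), (0.06+0.12j), (0.06-0.12j)]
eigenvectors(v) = [[-0.93+0.00j, (0.16-0.48j), (0.16+0.48j)],[(-0.37+0j), -0.08+0.54j, (-0.08-0.54j)],[0.05+0.00j, -0.67+0.00j, (-0.67-0j)]]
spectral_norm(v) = 0.26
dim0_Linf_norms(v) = [0.17, 0.14, 0.11]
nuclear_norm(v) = 0.52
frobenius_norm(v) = 0.32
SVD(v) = [[-0.89, 0.03, 0.45], [-0.3, -0.79, -0.54], [0.34, -0.62, 0.71]] @ diag([0.2563030476893544, 0.15371964442917632, 0.10853118750716813]) @ [[-0.61, -0.75, 0.26],[-0.44, 0.05, -0.9],[0.66, -0.66, -0.36]]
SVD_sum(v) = [[0.14,0.17,-0.06], [0.05,0.06,-0.02], [-0.05,-0.06,0.02]] + [[-0.00, 0.0, -0.00], [0.05, -0.01, 0.11], [0.04, -0.0, 0.09]] + [[0.03, -0.03, -0.02],  [-0.04, 0.04, 0.02],  [0.05, -0.05, -0.03]]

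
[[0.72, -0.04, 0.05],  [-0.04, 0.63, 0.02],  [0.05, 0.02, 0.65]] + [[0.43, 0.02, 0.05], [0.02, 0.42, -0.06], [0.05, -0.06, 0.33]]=[[1.15, -0.02, 0.10], [-0.02, 1.05, -0.04], [0.10, -0.04, 0.98]]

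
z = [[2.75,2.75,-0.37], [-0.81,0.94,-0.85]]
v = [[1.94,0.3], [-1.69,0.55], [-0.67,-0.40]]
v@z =[[5.09, 5.62, -0.97],  [-5.09, -4.13, 0.16],  [-1.52, -2.22, 0.59]]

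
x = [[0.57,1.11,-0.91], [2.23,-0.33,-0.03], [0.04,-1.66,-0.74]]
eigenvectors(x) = [[-0.68+0.00j, 0.08+0.30j, (0.08-0.3j)], [(-0.63+0j), 0.27-0.44j, 0.27+0.44j], [0.36+0.00j, (0.8+0j), (0.8-0j)]]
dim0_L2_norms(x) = [2.3, 2.02, 1.17]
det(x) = 5.30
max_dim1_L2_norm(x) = 2.25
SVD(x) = [[-0.23, -0.57, -0.79], [-0.96, -0.02, 0.29], [-0.17, 0.82, -0.54]] @ diag([2.3290825762897387, 2.019843675434848, 1.1261464734346964]) @ [[-0.98, 0.15, 0.16], [-0.16, -0.99, -0.05], [0.15, -0.07, 0.99]]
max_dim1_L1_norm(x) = 2.59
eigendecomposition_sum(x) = [[(1.15+0j), 0.79+0.00j, -0.38+0.00j], [1.07+0.00j, (0.73+0j), (-0.35+0j)], [-0.61-0.00j, (-0.42+0j), (0.2-0j)]] + [[(-0.29+0.21j), (0.16-0.29j), -0.27-0.12j], [(0.58+0.11j), -0.53+0.15j, (0.16+0.45j)], [0.33+0.85j, -0.62-0.59j, (-0.47+0.58j)]] + [[(-0.29-0.21j), (0.16+0.29j), (-0.27+0.12j)], [0.58-0.11j, -0.53-0.15j, (0.16-0.45j)], [(0.33-0.85j), (-0.62+0.59j), (-0.47-0.58j)]]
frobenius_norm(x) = 3.28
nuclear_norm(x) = 5.48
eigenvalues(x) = [(2.09+0j), (-1.29+0.93j), (-1.29-0.93j)]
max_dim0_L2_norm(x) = 2.3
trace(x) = -0.50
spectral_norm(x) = 2.33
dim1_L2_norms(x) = [1.54, 2.25, 1.82]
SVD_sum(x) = [[0.52, -0.08, -0.08], [2.18, -0.34, -0.35], [0.40, -0.06, -0.06]] + [[0.18,1.13,0.05], [0.01,0.03,0.0], [-0.27,-1.64,-0.08]] + [[-0.13, 0.06, -0.88],[0.05, -0.02, 0.32],[-0.09, 0.04, -0.6]]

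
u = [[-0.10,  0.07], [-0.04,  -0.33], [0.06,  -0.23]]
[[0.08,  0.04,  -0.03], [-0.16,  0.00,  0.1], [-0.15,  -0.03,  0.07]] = u @ [[-0.43, -0.33, 0.07],[0.55, 0.03, -0.30]]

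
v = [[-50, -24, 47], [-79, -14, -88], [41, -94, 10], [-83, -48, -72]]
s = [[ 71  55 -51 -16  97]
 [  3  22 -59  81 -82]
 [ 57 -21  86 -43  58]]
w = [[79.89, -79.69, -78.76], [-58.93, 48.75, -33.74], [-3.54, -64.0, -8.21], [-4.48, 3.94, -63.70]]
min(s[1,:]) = -82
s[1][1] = 22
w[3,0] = -4.48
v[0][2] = 47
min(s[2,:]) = -43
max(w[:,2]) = -8.21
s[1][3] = 81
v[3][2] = -72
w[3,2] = -63.7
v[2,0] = 41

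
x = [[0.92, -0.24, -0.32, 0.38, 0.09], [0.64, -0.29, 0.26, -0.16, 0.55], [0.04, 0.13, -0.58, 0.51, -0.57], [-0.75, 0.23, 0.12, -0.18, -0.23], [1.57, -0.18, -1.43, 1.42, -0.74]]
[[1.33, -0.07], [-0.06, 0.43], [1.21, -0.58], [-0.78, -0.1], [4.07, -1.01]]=x@ [[1.36,0.23], [0.63,1.59], [-1.04,-0.05], [-0.07,-0.11], [-0.89,1.35]]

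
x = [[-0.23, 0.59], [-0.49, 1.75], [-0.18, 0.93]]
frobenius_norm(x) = 2.14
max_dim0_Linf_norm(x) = 1.75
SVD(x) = [[-0.29, 0.68], [-0.85, 0.14], [-0.44, -0.72]] @ diag([2.1427227916265053, 0.09817860380101366]) @ [[0.26, -0.96], [-0.96, -0.26]]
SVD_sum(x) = [[-0.17, 0.61], [-0.48, 1.75], [-0.25, 0.91]] + [[-0.06, -0.02], [-0.01, -0.00], [0.07, 0.02]]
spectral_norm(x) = 2.14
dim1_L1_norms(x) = [0.82, 2.24, 1.11]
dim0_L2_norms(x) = [0.57, 2.07]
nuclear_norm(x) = 2.24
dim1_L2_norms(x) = [0.63, 1.82, 0.95]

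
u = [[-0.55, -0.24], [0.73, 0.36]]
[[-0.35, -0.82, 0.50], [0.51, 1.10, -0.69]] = u @ [[0.19, 1.39, -0.6], [1.02, 0.23, -0.7]]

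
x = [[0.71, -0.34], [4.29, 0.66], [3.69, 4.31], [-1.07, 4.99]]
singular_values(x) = [7.28, 4.97]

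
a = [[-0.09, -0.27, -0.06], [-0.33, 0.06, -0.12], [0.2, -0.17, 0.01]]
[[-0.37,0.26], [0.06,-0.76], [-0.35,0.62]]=a@[[-0.98, 1.56], [1.08, -1.74], [2.70, 1.14]]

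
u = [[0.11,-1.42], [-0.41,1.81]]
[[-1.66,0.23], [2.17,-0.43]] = u@[[-0.21, 0.51], [1.15, -0.12]]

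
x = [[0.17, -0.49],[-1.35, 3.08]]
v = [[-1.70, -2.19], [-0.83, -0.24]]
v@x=[[2.67,  -5.91],[0.18,  -0.33]]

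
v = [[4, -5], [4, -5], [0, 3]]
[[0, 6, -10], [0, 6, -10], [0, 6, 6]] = v @ [[0, 4, 0], [0, 2, 2]]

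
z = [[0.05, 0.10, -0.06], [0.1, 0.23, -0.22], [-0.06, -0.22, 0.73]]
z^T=[[0.05, 0.10, -0.06],[0.10, 0.23, -0.22],[-0.06, -0.22, 0.73]]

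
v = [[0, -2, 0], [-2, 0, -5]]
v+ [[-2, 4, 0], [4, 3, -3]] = [[-2, 2, 0], [2, 3, -8]]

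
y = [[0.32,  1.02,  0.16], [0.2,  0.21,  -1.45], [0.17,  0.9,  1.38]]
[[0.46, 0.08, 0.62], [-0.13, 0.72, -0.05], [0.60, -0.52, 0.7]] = y @ [[-0.61, 0.31, 0.07], [0.63, 0.05, 0.57], [0.10, -0.45, 0.13]]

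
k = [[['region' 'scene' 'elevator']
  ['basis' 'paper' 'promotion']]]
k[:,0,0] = ['region']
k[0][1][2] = 'promotion'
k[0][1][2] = 'promotion'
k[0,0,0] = 'region'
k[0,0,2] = 'elevator'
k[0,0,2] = 'elevator'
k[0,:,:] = [['region', 'scene', 'elevator'], ['basis', 'paper', 'promotion']]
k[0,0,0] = 'region'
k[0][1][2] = 'promotion'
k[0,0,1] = 'scene'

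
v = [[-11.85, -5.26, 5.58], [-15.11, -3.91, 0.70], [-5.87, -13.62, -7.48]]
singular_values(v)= [23.14, 12.97, 3.92]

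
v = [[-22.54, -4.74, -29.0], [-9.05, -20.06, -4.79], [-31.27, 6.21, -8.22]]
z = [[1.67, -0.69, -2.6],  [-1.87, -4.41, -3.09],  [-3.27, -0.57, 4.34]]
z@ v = [[49.90, -10.22, -23.75], [178.68, 78.14, 100.75], [-56.85, 53.89, 61.89]]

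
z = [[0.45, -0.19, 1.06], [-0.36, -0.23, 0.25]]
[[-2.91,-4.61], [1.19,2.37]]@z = [[0.35, 1.61, -4.24], [-0.32, -0.77, 1.85]]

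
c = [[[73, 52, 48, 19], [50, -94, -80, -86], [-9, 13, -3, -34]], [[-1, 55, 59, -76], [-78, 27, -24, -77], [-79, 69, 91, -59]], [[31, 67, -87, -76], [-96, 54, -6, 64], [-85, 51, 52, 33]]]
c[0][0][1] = 52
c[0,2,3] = -34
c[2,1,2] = -6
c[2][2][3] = 33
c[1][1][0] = -78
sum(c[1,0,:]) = 37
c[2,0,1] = 67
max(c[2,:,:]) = 67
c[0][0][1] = 52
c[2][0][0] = 31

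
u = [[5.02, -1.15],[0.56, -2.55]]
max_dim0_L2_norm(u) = 5.05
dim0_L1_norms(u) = [5.58, 3.7]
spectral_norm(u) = 5.30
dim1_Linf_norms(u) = [5.02, 2.55]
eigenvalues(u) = [4.93, -2.46]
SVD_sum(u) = [[4.82, -1.71], [1.3, -0.46]] + [[0.20, 0.56], [-0.74, -2.09]]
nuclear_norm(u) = 7.59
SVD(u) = [[-0.97, -0.26], [-0.26, 0.97]] @ diag([5.298560520154245, 2.2943967429942838]) @ [[-0.94, 0.34],[-0.34, -0.94]]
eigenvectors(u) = [[1.00, 0.15], [0.07, 0.99]]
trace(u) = 2.47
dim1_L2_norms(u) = [5.15, 2.61]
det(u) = -12.16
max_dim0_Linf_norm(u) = 5.02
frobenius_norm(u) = 5.77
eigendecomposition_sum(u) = [[4.99,-0.77], [0.37,-0.06]] + [[0.03, -0.38], [0.19, -2.49]]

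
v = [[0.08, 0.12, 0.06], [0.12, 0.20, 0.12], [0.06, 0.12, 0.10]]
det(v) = 0.000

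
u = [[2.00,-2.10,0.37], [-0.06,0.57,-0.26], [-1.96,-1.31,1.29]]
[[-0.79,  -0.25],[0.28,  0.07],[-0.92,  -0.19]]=u @ [[0.03,-0.01], [0.35,0.10], [-0.31,-0.06]]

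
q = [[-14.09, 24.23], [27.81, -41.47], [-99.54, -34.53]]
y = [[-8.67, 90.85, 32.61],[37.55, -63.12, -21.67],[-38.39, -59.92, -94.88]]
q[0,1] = 24.23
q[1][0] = 27.81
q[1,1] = -41.47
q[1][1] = -41.47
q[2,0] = -99.54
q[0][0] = -14.09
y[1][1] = -63.12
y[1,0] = 37.55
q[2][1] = -34.53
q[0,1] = 24.23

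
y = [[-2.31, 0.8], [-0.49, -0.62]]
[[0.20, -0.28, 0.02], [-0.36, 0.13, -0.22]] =y @ [[0.09, 0.04, 0.09], [0.51, -0.24, 0.28]]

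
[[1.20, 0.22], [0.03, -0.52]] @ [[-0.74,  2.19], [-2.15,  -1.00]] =[[-1.36,2.41],[1.1,0.59]]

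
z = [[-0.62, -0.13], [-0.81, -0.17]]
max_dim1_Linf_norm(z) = 0.81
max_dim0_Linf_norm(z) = 0.81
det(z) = 0.00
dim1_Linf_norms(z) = [0.62, 0.81]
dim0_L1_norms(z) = [1.43, 0.3]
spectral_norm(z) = 1.04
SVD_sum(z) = [[-0.62, -0.13], [-0.81, -0.17]] + [[-0.00, 0.0], [0.0, -0.0]]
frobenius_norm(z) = 1.04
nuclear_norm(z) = 1.04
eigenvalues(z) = [-0.79, -0.0]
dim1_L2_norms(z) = [0.63, 0.83]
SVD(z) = [[-0.61,  -0.79], [-0.79,  0.61]] @ diag([1.0422571615462473, 9.594561082377592e-05]) @ [[0.98, 0.21], [0.21, -0.98]]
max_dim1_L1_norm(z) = 0.98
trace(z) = -0.79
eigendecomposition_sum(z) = [[-0.62, -0.13], [-0.81, -0.17]] + [[-0.0, 0.0], [0.0, -0.00]]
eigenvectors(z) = [[-0.61,0.21],[-0.79,-0.98]]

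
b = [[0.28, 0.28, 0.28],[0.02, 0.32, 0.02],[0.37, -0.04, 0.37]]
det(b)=-0.000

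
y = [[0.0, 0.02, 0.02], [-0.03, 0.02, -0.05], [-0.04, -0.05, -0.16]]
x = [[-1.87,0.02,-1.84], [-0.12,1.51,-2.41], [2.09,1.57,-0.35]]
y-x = [[1.87, 0.00, 1.86], [0.09, -1.49, 2.36], [-2.13, -1.62, 0.19]]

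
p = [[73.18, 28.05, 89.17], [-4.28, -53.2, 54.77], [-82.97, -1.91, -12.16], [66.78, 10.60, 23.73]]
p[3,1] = 10.6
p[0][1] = 28.05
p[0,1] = 28.05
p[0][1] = 28.05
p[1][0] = -4.28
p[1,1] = -53.2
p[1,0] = -4.28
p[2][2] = -12.16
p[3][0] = 66.78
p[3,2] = 23.73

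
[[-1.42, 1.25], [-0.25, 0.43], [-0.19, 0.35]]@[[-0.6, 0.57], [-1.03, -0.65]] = [[-0.44, -1.62], [-0.29, -0.42], [-0.25, -0.34]]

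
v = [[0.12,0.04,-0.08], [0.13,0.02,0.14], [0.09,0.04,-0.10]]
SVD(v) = [[-0.68, 0.25, -0.68], [-0.45, -0.88, 0.13], [-0.57, 0.39, 0.72]] @ diag([0.2071113584709085, 0.18996933403138924, 0.004066610382775584]) @ [[-0.93, -0.29, 0.24], [-0.26, 0.04, -0.96], [-0.27, 0.96, 0.11]]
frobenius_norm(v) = 0.28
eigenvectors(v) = [[-0.45,  -0.24,  0.31], [-0.84,  0.96,  -0.82], [-0.31,  0.15,  0.48]]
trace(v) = 0.04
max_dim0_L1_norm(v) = 0.34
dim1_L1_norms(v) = [0.24, 0.29, 0.23]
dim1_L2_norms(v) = [0.15, 0.19, 0.14]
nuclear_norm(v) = 0.40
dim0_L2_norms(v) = [0.2, 0.06, 0.19]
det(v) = -0.00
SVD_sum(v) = [[0.13, 0.04, -0.03],[0.09, 0.03, -0.02],[0.11, 0.03, -0.03]] + [[-0.01, 0.0, -0.05], [0.04, -0.01, 0.16], [-0.02, 0.0, -0.07]] + [[0.0, -0.00, -0.00], [-0.00, 0.0, 0.00], [-0.00, 0.00, 0.00]]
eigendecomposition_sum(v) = [[0.1, 0.03, -0.02], [0.19, 0.05, -0.03], [0.07, 0.02, -0.01]] + [[0.0, -0.00, -0.00], [-0.02, 0.0, 0.02], [-0.00, 0.0, 0.0]] + [[0.02, 0.01, -0.06], [-0.04, -0.04, 0.16], [0.02, 0.02, -0.09]]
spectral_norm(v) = 0.21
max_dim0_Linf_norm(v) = 0.14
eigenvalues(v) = [0.14, 0.01, -0.11]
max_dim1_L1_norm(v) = 0.29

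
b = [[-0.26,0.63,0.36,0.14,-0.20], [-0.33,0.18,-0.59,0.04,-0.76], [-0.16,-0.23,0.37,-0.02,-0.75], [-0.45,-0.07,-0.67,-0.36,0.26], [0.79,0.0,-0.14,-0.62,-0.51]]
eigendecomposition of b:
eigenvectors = [[(-0.24+0.4j), (-0.24-0.4j), -0.20+0.00j, (0.51+0j), (-0.41+0j)], [(-0.52+0j), -0.52-0.00j, (-0.63+0j), (-0.34+0j), 0.50+0.00j], [(-0.3+0.15j), (-0.3-0.15j), (0.68+0j), -0.24+0.00j, (0.39+0j)], [(0.03-0.41j), 0.03+0.41j, (-0.32+0j), 0.68+0.00j, (-0.09+0j)], [(0.31+0.37j), 0.31-0.37j, -0.04+0.00j, -0.32+0.00j, 0.65+0.00j]]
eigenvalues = [(0.14+1j), (0.14-1j), (0.69+0j), (-0.54+0j), (-1.01+0j)]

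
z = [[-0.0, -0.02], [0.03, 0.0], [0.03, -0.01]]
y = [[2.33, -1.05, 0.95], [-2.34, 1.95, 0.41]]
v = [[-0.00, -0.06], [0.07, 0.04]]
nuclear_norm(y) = 5.07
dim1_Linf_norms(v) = [0.06, 0.07]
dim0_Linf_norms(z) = [0.03, 0.02]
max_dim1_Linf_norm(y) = 2.34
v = y @ z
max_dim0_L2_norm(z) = 0.04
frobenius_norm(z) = 0.05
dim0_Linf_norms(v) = [0.07, 0.06]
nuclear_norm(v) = 0.14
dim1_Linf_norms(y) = [2.33, 2.34]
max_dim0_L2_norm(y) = 3.3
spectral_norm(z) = 0.04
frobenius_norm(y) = 4.11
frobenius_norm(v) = 0.10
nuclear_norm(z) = 0.06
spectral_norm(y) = 3.95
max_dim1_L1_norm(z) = 0.04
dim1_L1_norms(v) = [0.06, 0.11]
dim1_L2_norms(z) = [0.02, 0.03, 0.03]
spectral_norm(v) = 0.09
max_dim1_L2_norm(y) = 3.07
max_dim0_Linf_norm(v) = 0.07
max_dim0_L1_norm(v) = 0.1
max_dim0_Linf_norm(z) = 0.03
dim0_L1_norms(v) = [0.07, 0.1]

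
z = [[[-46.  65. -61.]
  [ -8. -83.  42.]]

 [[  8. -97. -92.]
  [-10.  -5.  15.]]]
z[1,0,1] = -97.0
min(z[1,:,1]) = -97.0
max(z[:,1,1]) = -5.0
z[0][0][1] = 65.0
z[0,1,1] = -83.0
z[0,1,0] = -8.0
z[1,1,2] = 15.0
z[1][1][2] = 15.0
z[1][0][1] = -97.0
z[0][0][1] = 65.0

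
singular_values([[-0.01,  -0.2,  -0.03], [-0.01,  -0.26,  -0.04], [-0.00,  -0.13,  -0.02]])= [0.36, 0.01, 0.0]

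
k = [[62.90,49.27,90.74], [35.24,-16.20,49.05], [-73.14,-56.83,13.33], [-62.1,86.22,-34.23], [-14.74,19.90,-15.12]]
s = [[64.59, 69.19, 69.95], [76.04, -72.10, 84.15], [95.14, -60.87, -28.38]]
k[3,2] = -34.23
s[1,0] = 76.04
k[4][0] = -14.74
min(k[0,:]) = 49.27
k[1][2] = 49.05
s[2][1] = -60.87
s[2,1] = -60.87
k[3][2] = -34.23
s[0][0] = 64.59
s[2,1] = -60.87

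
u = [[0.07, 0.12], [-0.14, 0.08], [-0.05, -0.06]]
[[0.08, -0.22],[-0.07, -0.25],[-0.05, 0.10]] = u@[[0.66, 0.57], [0.32, -2.16]]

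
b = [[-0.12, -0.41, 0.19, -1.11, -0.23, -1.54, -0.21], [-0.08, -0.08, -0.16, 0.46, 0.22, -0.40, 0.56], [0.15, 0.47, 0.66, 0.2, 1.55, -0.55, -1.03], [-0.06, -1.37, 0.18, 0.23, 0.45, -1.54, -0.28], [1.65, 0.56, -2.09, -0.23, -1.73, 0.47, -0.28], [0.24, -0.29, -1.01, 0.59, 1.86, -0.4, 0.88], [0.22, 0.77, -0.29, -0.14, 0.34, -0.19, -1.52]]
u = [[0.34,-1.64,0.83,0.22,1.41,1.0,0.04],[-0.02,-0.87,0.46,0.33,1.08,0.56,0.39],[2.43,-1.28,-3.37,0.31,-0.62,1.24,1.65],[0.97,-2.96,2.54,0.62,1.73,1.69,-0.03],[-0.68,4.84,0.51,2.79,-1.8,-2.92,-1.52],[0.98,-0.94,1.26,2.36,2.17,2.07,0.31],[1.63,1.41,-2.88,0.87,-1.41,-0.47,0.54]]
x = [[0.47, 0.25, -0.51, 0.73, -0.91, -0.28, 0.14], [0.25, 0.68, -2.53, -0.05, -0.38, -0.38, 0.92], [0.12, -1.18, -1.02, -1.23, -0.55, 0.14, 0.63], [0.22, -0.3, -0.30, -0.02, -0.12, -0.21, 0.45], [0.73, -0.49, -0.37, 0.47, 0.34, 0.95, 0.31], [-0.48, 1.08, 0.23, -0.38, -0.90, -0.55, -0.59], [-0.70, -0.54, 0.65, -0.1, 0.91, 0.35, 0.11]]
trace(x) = 0.01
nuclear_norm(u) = 21.53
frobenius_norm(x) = 4.77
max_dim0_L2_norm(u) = 6.34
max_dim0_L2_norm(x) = 2.9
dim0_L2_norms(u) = [3.32, 6.34, 5.37, 3.84, 4.06, 4.33, 2.36]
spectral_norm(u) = 8.74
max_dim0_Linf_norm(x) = 2.53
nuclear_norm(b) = 13.01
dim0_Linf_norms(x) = [0.73, 1.18, 2.53, 1.23, 0.91, 0.95, 0.92]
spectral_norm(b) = 3.80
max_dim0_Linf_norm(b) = 2.09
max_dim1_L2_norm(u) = 6.78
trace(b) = -2.96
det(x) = 0.70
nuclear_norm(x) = 10.07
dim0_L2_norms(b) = [1.7, 1.81, 2.45, 1.4, 3.05, 2.37, 2.16]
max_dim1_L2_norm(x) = 2.84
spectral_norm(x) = 3.34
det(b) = 11.15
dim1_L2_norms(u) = [2.56, 1.65, 4.86, 4.73, 6.78, 4.25, 4.02]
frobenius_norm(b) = 5.80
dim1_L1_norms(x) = [3.29, 5.19, 4.87, 1.62, 3.66, 4.21, 3.36]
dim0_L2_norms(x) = [1.26, 1.92, 2.9, 1.56, 1.74, 1.27, 1.39]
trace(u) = -2.47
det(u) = 7.79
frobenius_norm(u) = 11.64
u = b @ x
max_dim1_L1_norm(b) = 7.01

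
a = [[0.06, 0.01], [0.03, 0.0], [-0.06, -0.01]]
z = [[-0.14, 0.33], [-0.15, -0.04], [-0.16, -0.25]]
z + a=[[-0.08, 0.34],[-0.12, -0.04],[-0.22, -0.26]]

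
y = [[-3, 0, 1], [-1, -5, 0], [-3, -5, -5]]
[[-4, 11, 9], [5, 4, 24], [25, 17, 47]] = y @ [[0, -4, -4], [-1, 0, -4], [-4, -1, -3]]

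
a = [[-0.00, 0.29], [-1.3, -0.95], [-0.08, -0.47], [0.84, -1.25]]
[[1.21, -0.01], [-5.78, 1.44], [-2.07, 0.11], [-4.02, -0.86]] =a @[[1.41,-1.08], [4.16,-0.04]]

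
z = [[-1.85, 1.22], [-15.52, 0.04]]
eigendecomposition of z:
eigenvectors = [[0.06-0.26j,  0.06+0.26j],[(0.96+0j),  (0.96-0j)]]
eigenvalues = [(-0.9+4.25j), (-0.9-4.25j)]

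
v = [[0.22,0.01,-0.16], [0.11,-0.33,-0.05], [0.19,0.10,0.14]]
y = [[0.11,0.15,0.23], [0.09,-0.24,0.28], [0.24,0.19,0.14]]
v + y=[[0.33, 0.16, 0.07], [0.20, -0.57, 0.23], [0.43, 0.29, 0.28]]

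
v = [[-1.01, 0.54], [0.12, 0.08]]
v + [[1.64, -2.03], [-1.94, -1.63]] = [[0.63, -1.49], [-1.82, -1.55]]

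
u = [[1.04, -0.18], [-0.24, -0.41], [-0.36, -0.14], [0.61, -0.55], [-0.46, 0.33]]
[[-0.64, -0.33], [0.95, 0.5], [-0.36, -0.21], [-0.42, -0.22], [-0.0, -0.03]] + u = [[0.4, -0.51], [0.71, 0.09], [-0.72, -0.35], [0.19, -0.77], [-0.46, 0.30]]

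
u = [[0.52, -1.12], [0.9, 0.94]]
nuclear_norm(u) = 2.49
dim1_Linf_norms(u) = [1.12, 0.94]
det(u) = 1.50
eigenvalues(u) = [(0.73+0.98j), (0.73-0.98j)]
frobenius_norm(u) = 1.79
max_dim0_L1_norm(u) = 2.06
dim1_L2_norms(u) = [1.23, 1.3]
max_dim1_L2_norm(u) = 1.3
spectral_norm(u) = 1.48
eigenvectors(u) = [[(0.74+0j), (0.74-0j)], [-0.14-0.65j, -0.14+0.65j]]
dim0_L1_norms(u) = [1.42, 2.06]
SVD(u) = [[-0.65, 0.76], [0.76, 0.65]] @ diag([1.4832595981965446, 1.0091288145513564]) @ [[0.23, 0.97], [0.97, -0.23]]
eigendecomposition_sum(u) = [[(0.26+0.57j),-0.56+0.42j], [0.45-0.33j,0.47+0.41j]] + [[(0.26-0.57j), -0.56-0.42j],  [0.45+0.33j, 0.47-0.41j]]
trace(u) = 1.46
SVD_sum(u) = [[-0.22, -0.95], [0.26, 1.09]] + [[0.74, -0.17], [0.64, -0.15]]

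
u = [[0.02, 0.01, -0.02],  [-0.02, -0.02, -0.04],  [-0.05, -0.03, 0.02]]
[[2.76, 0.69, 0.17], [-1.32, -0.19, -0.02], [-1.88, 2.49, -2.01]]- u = [[2.74, 0.68, 0.19], [-1.3, -0.17, 0.02], [-1.83, 2.52, -2.03]]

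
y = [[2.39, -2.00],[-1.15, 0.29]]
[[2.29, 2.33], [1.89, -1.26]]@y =[[2.79, -3.90], [5.97, -4.15]]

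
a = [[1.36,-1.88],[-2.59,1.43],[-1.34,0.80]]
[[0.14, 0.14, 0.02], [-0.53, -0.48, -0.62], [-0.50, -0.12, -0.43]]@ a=[[-0.2, -0.05], [1.35, -0.19], [0.21, 0.42]]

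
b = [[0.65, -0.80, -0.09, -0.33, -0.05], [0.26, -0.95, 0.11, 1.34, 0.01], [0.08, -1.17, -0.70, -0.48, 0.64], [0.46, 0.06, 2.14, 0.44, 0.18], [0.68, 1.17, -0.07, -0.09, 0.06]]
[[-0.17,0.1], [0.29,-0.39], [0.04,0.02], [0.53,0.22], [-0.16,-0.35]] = b @ [[-0.15, -0.23], [-0.04, -0.17], [0.21, 0.26], [0.2, -0.39], [0.38, -0.26]]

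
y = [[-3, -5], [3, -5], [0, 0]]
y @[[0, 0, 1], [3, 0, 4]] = [[-15, 0, -23], [-15, 0, -17], [0, 0, 0]]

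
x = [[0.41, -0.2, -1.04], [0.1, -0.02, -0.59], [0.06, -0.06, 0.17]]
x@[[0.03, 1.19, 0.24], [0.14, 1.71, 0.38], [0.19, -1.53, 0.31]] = [[-0.21,  1.74,  -0.30], [-0.11,  0.99,  -0.17], [0.03,  -0.29,  0.04]]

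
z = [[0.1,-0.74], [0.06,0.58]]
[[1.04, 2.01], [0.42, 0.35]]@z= [[0.22, 0.4], [0.06, -0.11]]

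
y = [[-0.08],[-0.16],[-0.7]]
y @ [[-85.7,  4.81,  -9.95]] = [[6.86, -0.38, 0.8], [13.71, -0.77, 1.59], [59.99, -3.37, 6.96]]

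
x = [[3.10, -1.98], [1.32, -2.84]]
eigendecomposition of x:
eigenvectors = [[0.97,0.34], [0.23,0.94]]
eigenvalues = [2.62, -2.36]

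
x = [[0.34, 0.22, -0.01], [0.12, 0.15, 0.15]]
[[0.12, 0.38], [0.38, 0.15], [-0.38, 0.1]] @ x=[[0.09, 0.08, 0.06], [0.15, 0.11, 0.02], [-0.12, -0.07, 0.02]]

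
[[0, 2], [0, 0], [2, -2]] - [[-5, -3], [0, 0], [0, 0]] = [[5, 5], [0, 0], [2, -2]]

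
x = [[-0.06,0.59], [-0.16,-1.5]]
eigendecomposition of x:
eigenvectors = [[0.99, -0.40], [-0.12, 0.92]]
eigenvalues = [-0.13, -1.43]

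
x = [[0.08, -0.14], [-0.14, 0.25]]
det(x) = 0.00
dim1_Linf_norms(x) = [0.14, 0.25]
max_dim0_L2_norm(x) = 0.29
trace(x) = 0.33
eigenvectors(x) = [[-0.87, 0.49],[-0.49, -0.87]]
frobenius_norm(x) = 0.33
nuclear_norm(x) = 0.33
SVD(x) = [[-0.49, 0.87], [0.87, 0.49]] @ diag([0.32878339354159203, 0.0012166064584079755]) @ [[-0.49, 0.87], [0.87, 0.49]]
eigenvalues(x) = [0.0, 0.33]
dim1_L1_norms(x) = [0.22, 0.39]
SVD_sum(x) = [[0.08, -0.14], [-0.14, 0.25]] + [[0.00, 0.00], [0.00, 0.00]]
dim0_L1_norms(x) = [0.22, 0.39]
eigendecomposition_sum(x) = [[0.00, 0.00], [0.0, 0.00]] + [[0.08, -0.14], [-0.14, 0.25]]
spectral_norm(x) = 0.33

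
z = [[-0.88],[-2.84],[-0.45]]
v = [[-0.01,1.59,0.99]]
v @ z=[[-4.95]]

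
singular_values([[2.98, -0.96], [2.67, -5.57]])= [6.59, 2.13]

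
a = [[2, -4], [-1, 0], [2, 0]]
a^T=[[2, -1, 2], [-4, 0, 0]]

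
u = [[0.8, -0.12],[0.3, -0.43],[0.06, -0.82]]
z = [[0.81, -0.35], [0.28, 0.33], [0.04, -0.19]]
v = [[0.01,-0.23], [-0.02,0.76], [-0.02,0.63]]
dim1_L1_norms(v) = [0.24, 0.78, 0.65]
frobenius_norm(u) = 1.27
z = u + v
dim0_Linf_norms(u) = [0.8, 0.82]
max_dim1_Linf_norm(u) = 0.82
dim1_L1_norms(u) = [0.92, 0.73, 0.88]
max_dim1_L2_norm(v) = 0.76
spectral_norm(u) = 1.04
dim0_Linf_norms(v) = [0.02, 0.76]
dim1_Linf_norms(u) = [0.8, 0.43, 0.82]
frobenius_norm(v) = 1.01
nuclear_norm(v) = 1.02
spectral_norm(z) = 0.90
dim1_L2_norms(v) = [0.23, 0.76, 0.63]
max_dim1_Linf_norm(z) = 0.81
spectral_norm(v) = 1.01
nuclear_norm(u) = 1.76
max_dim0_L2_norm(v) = 1.01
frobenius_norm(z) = 1.00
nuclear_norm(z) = 1.34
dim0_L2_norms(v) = [0.03, 1.01]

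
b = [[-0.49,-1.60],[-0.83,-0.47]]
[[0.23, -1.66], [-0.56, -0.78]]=b @ [[0.91, 0.42], [-0.42, 0.91]]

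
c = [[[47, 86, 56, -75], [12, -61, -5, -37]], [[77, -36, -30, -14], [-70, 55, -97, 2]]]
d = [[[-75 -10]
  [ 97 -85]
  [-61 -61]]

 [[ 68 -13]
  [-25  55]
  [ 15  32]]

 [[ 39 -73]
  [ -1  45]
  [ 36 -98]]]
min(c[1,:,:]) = -97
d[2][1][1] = 45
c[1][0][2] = -30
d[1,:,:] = [[68, -13], [-25, 55], [15, 32]]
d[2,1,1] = 45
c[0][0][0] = 47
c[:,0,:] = [[47, 86, 56, -75], [77, -36, -30, -14]]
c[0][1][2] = -5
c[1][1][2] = -97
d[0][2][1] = -61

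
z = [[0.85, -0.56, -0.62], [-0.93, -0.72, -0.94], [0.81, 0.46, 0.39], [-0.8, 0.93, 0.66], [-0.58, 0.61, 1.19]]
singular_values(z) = [2.37, 1.72, 0.43]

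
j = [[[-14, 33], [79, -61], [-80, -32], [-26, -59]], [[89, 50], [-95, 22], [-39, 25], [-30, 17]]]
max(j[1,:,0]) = 89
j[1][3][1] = 17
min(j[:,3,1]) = -59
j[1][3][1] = 17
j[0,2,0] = -80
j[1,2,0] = -39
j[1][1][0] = -95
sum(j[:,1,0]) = -16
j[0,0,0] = -14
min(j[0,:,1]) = -61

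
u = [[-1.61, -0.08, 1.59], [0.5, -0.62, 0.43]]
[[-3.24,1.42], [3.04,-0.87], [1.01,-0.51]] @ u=[[5.93, -0.62, -4.54],[-5.33, 0.30, 4.46],[-1.88, 0.24, 1.39]]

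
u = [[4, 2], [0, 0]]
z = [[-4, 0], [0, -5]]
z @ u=[[-16, -8], [0, 0]]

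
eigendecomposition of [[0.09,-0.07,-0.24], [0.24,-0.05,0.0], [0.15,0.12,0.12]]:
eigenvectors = [[(0.64+0j), 0.64-0.00j, 0.17+0.00j], [0.30-0.41j, (0.3+0.41j), (-0.91+0j)], [-0.19-0.54j, (-0.19+0.54j), 0.39+0.00j]]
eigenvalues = [(0.13+0.25j), (0.13-0.25j), (-0.09+0j)]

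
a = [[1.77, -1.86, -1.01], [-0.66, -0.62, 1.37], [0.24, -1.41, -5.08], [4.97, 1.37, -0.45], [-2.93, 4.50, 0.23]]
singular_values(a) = [6.97, 5.09, 4.39]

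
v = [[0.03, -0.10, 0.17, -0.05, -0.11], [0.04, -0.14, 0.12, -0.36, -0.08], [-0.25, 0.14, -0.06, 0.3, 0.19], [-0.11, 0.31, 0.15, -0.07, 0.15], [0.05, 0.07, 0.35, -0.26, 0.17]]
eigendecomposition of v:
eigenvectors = [[(-0.06+0j),  (-0.62+0j),  -0.62-0.00j,  (0.27+0.42j),  0.27-0.42j], [(0.24+0j),  0.10+0.02j,  0.10-0.02j,  0.43+0.22j,  (0.43-0.22j)], [(-0.53+0j),  -0.00-0.56j,  -0.00+0.56j,  (-0.54+0j),  (-0.54-0j)], [-0.31+0.00j,  -0.04-0.32j,  -0.04+0.32j,  -0.02-0.28j,  -0.02+0.28j], [-0.75+0.00j,  (-0.28+0.33j),  -0.28-0.33j,  0.39+0.01j,  (0.39-0.01j)]]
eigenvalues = [(0.29+0j), (-0+0.19j), (-0-0.19j), (-0.18+0.29j), (-0.18-0.29j)]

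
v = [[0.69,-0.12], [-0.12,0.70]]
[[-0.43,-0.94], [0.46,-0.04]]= v@[[-0.53,-1.41], [0.56,-0.3]]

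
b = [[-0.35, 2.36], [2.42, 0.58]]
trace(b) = 0.23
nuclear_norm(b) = 4.87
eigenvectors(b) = [[-0.77, -0.63], [0.64, -0.78]]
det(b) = -5.91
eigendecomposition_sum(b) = [[-1.38, 1.12],[1.15, -0.94]] + [[1.03, 1.24],[1.27, 1.52]]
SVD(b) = [[0.53,0.85], [0.85,-0.53]] @ diag([2.553663831298475, 2.3159665448183815]) @ [[0.73,  0.68],[-0.68,  0.73]]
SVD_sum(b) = [[0.99, 0.93], [1.58, 1.48]] + [[-1.34, 1.43], [0.84, -0.9]]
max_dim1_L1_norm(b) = 3.0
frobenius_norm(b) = 3.45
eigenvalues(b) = [-2.32, 2.55]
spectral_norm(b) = 2.55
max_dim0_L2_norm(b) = 2.45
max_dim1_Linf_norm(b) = 2.42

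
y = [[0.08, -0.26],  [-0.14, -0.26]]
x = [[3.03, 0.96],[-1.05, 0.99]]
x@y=[[0.11,-1.04], [-0.22,0.02]]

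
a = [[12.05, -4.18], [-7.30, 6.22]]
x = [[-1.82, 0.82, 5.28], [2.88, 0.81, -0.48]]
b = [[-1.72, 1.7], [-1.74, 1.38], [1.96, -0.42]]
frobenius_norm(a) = 15.96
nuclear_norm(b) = 4.63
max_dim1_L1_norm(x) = 7.92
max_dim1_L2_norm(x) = 5.64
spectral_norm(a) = 15.71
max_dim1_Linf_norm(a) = 12.05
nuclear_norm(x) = 8.49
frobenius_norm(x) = 6.41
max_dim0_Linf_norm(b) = 1.96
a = x @ b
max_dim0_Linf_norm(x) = 5.28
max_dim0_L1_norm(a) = 19.35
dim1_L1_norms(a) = [16.23, 13.52]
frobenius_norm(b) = 3.85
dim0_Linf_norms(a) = [12.05, 6.22]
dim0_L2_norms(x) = [3.41, 1.15, 5.3]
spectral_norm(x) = 5.82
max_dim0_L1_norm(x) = 5.76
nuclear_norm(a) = 18.53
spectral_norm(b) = 3.74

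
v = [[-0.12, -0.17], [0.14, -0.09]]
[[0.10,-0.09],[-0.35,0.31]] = v @ [[-1.95, 1.75],[0.81, -0.73]]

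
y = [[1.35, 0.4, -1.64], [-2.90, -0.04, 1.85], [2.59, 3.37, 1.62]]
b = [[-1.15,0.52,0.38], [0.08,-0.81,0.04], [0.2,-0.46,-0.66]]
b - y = [[-2.5, 0.12, 2.02], [2.98, -0.77, -1.81], [-2.39, -3.83, -2.28]]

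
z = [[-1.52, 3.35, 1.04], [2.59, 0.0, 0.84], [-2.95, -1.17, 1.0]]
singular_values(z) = [4.33, 3.51, 1.42]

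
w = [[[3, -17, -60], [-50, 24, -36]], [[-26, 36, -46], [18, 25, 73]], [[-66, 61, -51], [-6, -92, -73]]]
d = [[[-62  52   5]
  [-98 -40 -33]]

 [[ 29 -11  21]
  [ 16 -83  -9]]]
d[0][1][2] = -33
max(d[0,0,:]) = 52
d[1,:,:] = [[29, -11, 21], [16, -83, -9]]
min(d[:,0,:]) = -62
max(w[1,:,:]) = 73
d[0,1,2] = -33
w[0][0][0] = 3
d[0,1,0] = -98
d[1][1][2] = -9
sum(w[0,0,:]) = -74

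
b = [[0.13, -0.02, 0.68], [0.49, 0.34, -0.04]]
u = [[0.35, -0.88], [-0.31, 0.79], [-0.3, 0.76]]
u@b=[[-0.39, -0.31, 0.27], [0.35, 0.27, -0.24], [0.33, 0.26, -0.23]]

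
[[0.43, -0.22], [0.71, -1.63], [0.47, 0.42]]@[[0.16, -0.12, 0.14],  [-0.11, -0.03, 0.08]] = [[0.09, -0.04, 0.04],[0.29, -0.04, -0.03],[0.03, -0.07, 0.1]]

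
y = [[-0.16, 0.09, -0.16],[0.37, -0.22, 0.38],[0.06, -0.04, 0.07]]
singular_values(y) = [0.63, 0.01, 0.0]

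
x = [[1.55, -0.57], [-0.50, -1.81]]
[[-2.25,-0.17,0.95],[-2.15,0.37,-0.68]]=x @ [[-0.92, -0.17, 0.68], [1.44, -0.16, 0.19]]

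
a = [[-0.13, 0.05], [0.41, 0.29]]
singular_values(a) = [0.51, 0.11]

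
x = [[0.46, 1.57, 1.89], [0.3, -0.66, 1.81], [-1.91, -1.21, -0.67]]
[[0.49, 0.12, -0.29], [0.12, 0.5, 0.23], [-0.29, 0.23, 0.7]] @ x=[[0.82,1.04,1.34], [-0.23,-0.42,0.98], [-1.40,-1.45,-0.6]]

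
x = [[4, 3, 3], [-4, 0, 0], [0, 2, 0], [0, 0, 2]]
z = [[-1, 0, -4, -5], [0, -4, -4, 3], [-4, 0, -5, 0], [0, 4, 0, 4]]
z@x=[[-4, -11, -13], [16, -8, 6], [-16, -22, -12], [-16, 0, 8]]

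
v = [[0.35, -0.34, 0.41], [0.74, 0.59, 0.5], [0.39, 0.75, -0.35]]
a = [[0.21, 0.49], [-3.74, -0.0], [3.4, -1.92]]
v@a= [[2.74, -0.62], [-0.35, -0.6], [-3.91, 0.86]]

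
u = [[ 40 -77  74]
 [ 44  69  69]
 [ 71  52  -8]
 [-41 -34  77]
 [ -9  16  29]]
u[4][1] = 16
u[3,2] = 77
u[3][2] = 77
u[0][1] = -77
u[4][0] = -9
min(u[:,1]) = -77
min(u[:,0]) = -41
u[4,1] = 16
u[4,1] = 16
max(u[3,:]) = 77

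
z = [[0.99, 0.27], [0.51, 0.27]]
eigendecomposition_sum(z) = [[0.97,0.30],[0.57,0.17]] + [[0.02, -0.03], [-0.06, 0.1]]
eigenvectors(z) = [[0.86, -0.29],[0.5, 0.96]]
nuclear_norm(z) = 1.28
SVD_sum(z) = [[0.97, 0.32], [0.54, 0.18]] + [[0.02, -0.05], [-0.03, 0.09]]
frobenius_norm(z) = 1.18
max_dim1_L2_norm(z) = 1.03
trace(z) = 1.26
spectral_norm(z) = 1.17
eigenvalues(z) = [1.15, 0.11]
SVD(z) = [[-0.87,-0.49], [-0.49,0.87]] @ diag([1.1720809301815827, 0.11057256940433452]) @ [[-0.95, -0.31], [-0.31, 0.95]]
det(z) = 0.13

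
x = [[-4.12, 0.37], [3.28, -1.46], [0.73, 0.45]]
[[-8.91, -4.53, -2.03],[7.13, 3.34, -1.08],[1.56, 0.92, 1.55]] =x@[[2.16, 1.12, 0.70], [-0.03, 0.23, 2.31]]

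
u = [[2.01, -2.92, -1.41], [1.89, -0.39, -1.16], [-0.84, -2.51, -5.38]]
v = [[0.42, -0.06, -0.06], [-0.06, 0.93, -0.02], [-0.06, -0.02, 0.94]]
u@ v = [[1.1, -2.81, -1.39], [0.89, -0.45, -1.2], [0.12, -2.18, -4.96]]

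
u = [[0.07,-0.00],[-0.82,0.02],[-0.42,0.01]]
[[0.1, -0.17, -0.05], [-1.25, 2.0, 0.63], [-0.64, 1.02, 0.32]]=u @ [[1.49, -2.46, -0.75],  [-1.48, -0.94, 0.88]]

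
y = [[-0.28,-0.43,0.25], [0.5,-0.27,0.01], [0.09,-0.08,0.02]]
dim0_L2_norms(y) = [0.58, 0.51, 0.25]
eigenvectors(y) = [[(-0-0.65j),-0.00+0.65j,0.20+0.00j], [-0.75+0.00j,(-0.75-0j),(0.39+0j)], [(-0.16-0.03j),-0.16+0.03j,0.90+0.00j]]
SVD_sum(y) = [[-0.35,-0.02,0.08], [0.45,0.03,-0.11], [0.08,0.0,-0.02]] + [[0.07,-0.41,0.17],  [0.05,-0.30,0.12],  [0.01,-0.09,0.04]] + [[-0.0, -0.0, -0.0], [-0.00, -0.0, -0.0], [0.0, 0.00, 0.0]]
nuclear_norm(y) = 1.16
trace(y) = -0.53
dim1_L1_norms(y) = [0.96, 0.78, 0.19]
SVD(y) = [[-0.6, -0.79, -0.06], [0.79, -0.58, -0.21], [0.13, -0.17, 0.98]] @ diag([0.5920883583052331, 0.5595681756394312, 0.003851333661534808]) @ [[0.97, 0.06, -0.24], [-0.15, 0.92, -0.37], [0.19, 0.40, 0.9]]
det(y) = 0.00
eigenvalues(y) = [(-0.27+0.43j), (-0.27-0.43j), 0j]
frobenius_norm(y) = 0.81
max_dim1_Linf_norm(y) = 0.5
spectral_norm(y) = 0.59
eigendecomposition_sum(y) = [[-0.14+0.22j, (-0.21-0.12j), (0.12+0j)],[0.25+0.16j, (-0.13+0.25j), 0.00-0.14j],[(0.05+0.05j), (-0.04+0.05j), (0.01-0.03j)]] + [[-0.14-0.22j, -0.21+0.12j, (0.12-0j)], [(0.25-0.16j), (-0.13-0.25j), 0.14j], [(0.05-0.05j), (-0.04-0.05j), (0.01+0.03j)]] + [[-0.00-0.00j, -0.00+0.00j, -0j],[-0.00-0.00j, (-0+0j), 0.00-0.00j],[(-0-0j), -0.00+0.00j, (0.01-0j)]]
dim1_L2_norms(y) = [0.57, 0.57, 0.12]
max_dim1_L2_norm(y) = 0.57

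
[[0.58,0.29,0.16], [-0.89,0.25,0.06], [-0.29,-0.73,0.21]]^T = [[0.58,-0.89,-0.29], [0.29,0.25,-0.73], [0.16,0.06,0.21]]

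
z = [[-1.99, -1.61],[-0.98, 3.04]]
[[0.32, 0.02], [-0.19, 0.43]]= z@[[-0.09, -0.10], [-0.09, 0.11]]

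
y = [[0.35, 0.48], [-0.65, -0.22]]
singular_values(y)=[0.87, 0.27]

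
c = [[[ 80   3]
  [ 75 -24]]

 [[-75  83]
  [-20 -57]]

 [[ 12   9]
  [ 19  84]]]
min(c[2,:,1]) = 9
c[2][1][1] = 84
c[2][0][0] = 12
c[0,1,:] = [75, -24]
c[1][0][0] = -75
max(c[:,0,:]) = 83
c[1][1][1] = -57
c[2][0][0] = 12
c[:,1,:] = [[75, -24], [-20, -57], [19, 84]]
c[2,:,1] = [9, 84]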